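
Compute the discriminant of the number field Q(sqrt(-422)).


For K = Q(sqrt(d)) with d squarefree: disc(K) = d if d = 1 mod 4, and disc(K) = 4d if d = 2 or 3 mod 4.
Here d = -422, and d mod 4 = 2.
d = 2 mod 4, not 1 (O_K = Z[sqrt(d)]), so disc(K) = 4d = 4 * (-422) = -1688

-1688


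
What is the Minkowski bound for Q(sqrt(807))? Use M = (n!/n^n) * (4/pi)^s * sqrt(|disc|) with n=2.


d = 807, d mod 4 = 3, so disc(K) = 4d = 3228; |disc(K)| = 3228
Real quadratic field, so n = 2, s = r2 = 0, r1 = 2
M = (n!/n^n) * (4/pi)^s * sqrt(|disc(K)|) = (2!/2^2) * (4/pi)^0 * sqrt(3228)
= 0.5 * 1.000000 * 56.815491
= 28.4077

28.4077


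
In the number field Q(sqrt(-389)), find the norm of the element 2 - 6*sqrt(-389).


N(a + b*sqrt(d)) = a^2 - d*b^2
= (2)^2 - (-389)*(-6)^2
= 4 + 14004
= 14008

14008


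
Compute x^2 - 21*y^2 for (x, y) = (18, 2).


x^2 - d*y^2
= 18^2 - 21*2^2
= 324 - 84
= 240

240


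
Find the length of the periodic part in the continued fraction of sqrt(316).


Run the CF algorithm for sqrt(316).
a_0 = floor(sqrt(316)) = 17; set m_0=0, q_0=1.
Recurrence: m' = q*a - m,  q' = (d - m'^2)/q,  a' = floor((a_0 + m')/q').
  step 1: m=17, q=27, a=1
  step 2: m=10, q=8, a=3
  step 3: m=14, q=15, a=2
  step 4: m=16, q=4, a=8
  step 5: m=16, q=15, a=2
  step 6: m=14, q=8, a=3
  step 7: m=10, q=27, a=1
  step 8: m=17, q=1, a=34
a_8 = 2*a_0 = 34, so the period closes here.
sqrt(316) = [17; 1, 3, 2, 8, 2, 3, 1, 34]
Period length = 8

8


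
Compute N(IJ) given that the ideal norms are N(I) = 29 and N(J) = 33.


N(IJ) = N(I) * N(J)
= 29 * 33
= 957

957


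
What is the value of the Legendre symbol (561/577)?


p = 577 is prime, so compute (561/577) with the reciprocity algorithm (Jacobi-symbol steps: pull out 2s via (2/n), flip via reciprocity, reduce):
  reciprocity: (561/577) -> +(577/561)
  reduce: (16/561)
  pull out 2: (2/561) = +1  (since 561 mod 8 = 1)
  pull out 2: (2/561) = +1  (since 561 mod 8 = 1)
  pull out 2: (2/561) = +1  (since 561 mod 8 = 1)
  pull out 2: (2/561) = +1  (since 561 mod 8 = 1)
  (1/561) = 1
Product of signs = 1
(561/577) = 1

1


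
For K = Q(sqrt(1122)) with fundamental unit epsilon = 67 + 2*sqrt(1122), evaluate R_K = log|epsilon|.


epsilon = 67 + 2*sqrt(1122)
= 133.9925
R = ln(133.9925)
= 4.8978

4.8978


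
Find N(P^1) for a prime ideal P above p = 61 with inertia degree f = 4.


N(P^a) = p^(a*f)
= 61^(1*4)
= 61^4
= 13845841

13845841


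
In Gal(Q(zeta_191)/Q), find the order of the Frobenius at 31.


The Frobenius at p in Gal(Q(zeta_n)/Q) = (Z/nZ)* is the class of p, so its order is ord_191(31), the smallest k >= 1 with 31^k = 1 mod 191.
n = 191 = 191, phi(191) = 190; the order divides phi(n).
Divisors of 190: 1, 2, 5, 10, 19, 38, 95, 190
Repeated squaring mod 191: 31^1 = 31, 31^2 = 6, 31^4 = 36, 31^8 = 150, 31^16 = 153, 31^32 = 107, 31^64 = 180, 31^128 = 121
Test divisors in increasing order:
  k=1: 31^1 = 31 mod 191
  k=2: 31^2 = 6 mod 191
  k=5: 31^5 = 36 * 31 = 161 mod 191
  k=10: 31^10 = 150 * 6 = 136 mod 191
  k=19: 31^19 = 153 * 6 * 31 = 190 mod 191
  k=38: 31^38 = 107 * 36 * 6 = 1 mod 191  <- first divisor giving 1
Order = 38

38


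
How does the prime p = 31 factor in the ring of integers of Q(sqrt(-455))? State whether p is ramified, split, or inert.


K = Q(sqrt(-455)). Since d mod 4 = 1, disc(K) = -455.
Check p | disc: -455 mod 31 = 10.
p does not divide disc. Compute Legendre symbol (d/p):
10^((31-1)/2) mod 31 = 1
(d/p) = 1, so p splits: (p) = P*P' with e=1, f=1, g=2.
Therefore p is split.

split


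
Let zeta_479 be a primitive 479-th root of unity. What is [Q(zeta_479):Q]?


The degree equals Euler's totient phi(479).
479 = 479
phi(479) = 478

478


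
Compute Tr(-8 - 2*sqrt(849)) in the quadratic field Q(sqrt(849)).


Tr(a + b*sqrt(d)) = (a + b*sqrt(d)) + (a - b*sqrt(d)) = 2a
= 2 * (-8)
= -16

-16


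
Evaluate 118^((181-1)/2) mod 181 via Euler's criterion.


p = 181 is prime and the exponent is (p-1)/2 = 90, so by Euler's criterion 118^90 = (118/181) = +1 or -1 mod 181.
Compute by square-and-multiply:
  90 = 64 + 16 + 8 + 2 (binary 1011010)
  Repeated squaring mod 181: 118^1 = 118, 118^2 = 168, 118^4 = 169, 118^8 = 144, 118^16 = 102, 118^32 = 87, 118^64 = 148
  118^90 = 118^64 * 118^16 * 118^8 * 118^2 = 148 * 102 * 144 * 168 mod 181
    148 * 102 = 15096 = 73 mod 181
    73 * 144 = 10512 = 14 mod 181
    14 * 168 = 2352 = 180 mod 181
  118^90 = 180 mod 181
Result 180 = p - 1 = -1 mod 181: 118 is a quadratic non-residue mod 181. As a residue in [0, p-1] the value is 180.
118^90 mod 181 = 180

180


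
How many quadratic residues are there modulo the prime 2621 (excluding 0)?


For prime p, the number of non-zero quadratic residues is (p-1)/2.
= (2621-1)/2
= 1310

1310


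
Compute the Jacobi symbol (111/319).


Compute (111/319) via quadratic reciprocity:
  reciprocity: (111/319) -> -(319/111)
  reduce: (97/111)
  reciprocity: (97/111) -> +(111/97)
  reduce: (14/97)
  pull out 2: (2/97) = +1  (since 97 mod 8 = 1)
  reciprocity: (7/97) -> +(97/7)
  reduce: (6/7)
  pull out 2: (2/7) = +1  (since 7 mod 8 = 7)
  reciprocity: (3/7) -> -(7/3)
  reduce: (1/3)
  (1/3) = 1
Product of signs = 1

1


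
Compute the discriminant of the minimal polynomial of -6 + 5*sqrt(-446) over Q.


The element -6 + 5*sqrt(-446) has minimal polynomial:
x^2 + 12*x + 11186
Discriminant = (12)^2 - 4*(11186)
= 144 - 44744
= -44600

-44600


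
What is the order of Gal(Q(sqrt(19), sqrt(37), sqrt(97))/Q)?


The 3 square roots of distinct primes are multiplicatively independent over Q,
so [K:Q] = 2^3 and Gal(K/Q) is isomorphic to (Z/2Z)^3.
|Gal| = 2^3 = 8

8


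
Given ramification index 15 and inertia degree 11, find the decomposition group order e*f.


|D_P| = e * f
= 15 * 11
= 165

165


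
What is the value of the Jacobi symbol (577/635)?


Compute (577/635) via quadratic reciprocity:
  reciprocity: (577/635) -> +(635/577)
  reduce: (58/577)
  pull out 2: (2/577) = +1  (since 577 mod 8 = 1)
  reciprocity: (29/577) -> +(577/29)
  reduce: (26/29)
  pull out 2: (2/29) = -1  (since 29 mod 8 = 5)
  reciprocity: (13/29) -> +(29/13)
  reduce: (3/13)
  reciprocity: (3/13) -> +(13/3)
  reduce: (1/3)
  (1/3) = 1
Product of signs = -1

-1


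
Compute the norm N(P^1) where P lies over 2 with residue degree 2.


N(P^a) = p^(a*f)
= 2^(1*2)
= 2^2
= 4

4


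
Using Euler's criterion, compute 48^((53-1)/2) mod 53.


p = 53 is prime and the exponent is (p-1)/2 = 26, so by Euler's criterion 48^26 = (48/53) = +1 or -1 mod 53.
Compute by square-and-multiply:
  26 = 16 + 8 + 2 (binary 11010)
  Repeated squaring mod 53: 48^1 = 48, 48^2 = 25, 48^4 = 42, 48^8 = 15, 48^16 = 13
  48^26 = 48^16 * 48^8 * 48^2 = 13 * 15 * 25 mod 53
    13 * 15 = 195 = 36 mod 53
    36 * 25 = 900 = 52 mod 53
  48^26 = 52 mod 53
Result 52 = p - 1 = -1 mod 53: 48 is a quadratic non-residue mod 53. As a residue in [0, p-1] the value is 52.
48^26 mod 53 = 52

52


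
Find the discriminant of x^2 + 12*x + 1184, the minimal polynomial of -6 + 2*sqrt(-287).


The element -6 + 2*sqrt(-287) has minimal polynomial:
x^2 + 12*x + 1184
Discriminant = (12)^2 - 4*(1184)
= 144 - 4736
= -4592

-4592


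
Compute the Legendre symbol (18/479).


p = 479 is prime, so compute (18/479) with the reciprocity algorithm (Jacobi-symbol steps: pull out 2s via (2/n), flip via reciprocity, reduce):
  pull out 2: (2/479) = +1  (since 479 mod 8 = 7)
  reciprocity: (9/479) -> +(479/9)
  reduce: (2/9)
  pull out 2: (2/9) = +1  (since 9 mod 8 = 1)
  (1/9) = 1
Product of signs = 1
(18/479) = 1

1


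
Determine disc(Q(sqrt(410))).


For K = Q(sqrt(d)) with d squarefree: disc(K) = d if d = 1 mod 4, and disc(K) = 4d if d = 2 or 3 mod 4.
Here d = 410, and d mod 4 = 2.
d = 2 mod 4, not 1 (O_K = Z[sqrt(d)]), so disc(K) = 4d = 4 * (410) = 1640

1640


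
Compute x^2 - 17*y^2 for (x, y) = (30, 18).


x^2 - d*y^2
= 30^2 - 17*18^2
= 900 - 5508
= -4608

-4608


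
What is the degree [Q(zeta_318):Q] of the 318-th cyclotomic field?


The degree equals Euler's totient phi(318).
318 = 2 * 3 * 53
phi(318) = 104

104


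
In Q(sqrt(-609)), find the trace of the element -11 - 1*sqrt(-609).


Tr(a + b*sqrt(d)) = (a + b*sqrt(d)) + (a - b*sqrt(d)) = 2a
= 2 * (-11)
= -22

-22


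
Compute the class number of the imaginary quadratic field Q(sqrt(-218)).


K = Q(sqrt(-218)). d mod 4 = 2, so D = disc(K) = 4d = -872
h(K) equals the number of primitive reduced positive-definite forms (a, b, c) = a*x^2 + b*x*y + c*y^2 with b^2 - 4ac = D,
where reduced means |b| <= a <= c, with b >= 0 whenever |b| = a or a = c, and primitive means gcd(a, b, c) = 1.
Reduced forces 3a^2 <= |D| = 872, so 1 <= a <= 17; b must have the parity of D, and c = (b^2 - D)/(4a) must be an integer >= a.
Enumerate a = 1..17, b in [-a, a]:
  a=1: (1, 0, 218)  [1]
  a=2: (2, 0, 109)  [1]
  a=3: (3, -2, 73), (3, 2, 73)  [2]
  a=4..5: none
  a=6: (6, -4, 37), (6, 4, 37)  [2]
  a=7..8: none
  a=9: (9, -8, 26), (9, 8, 26)  [2]
  a=10..12: none
  a=13: (13, -8, 18), (13, 8, 18)  [2]
  a=14..17: none
Total reduced forms: 1 + 1 + 2 + 2 + 2 + 2 = 10
h = 10

10


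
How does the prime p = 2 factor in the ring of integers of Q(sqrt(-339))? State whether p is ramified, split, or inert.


K = Q(sqrt(-339)). Since d mod 4 = 1, disc(K) = -339.
Check p | disc: -339 mod 2 = 1.
p=2 does not divide disc (d is 1 mod 4). 2 splits iff d = 1 mod 8.
d mod 8 = 5, so (d/2) = -1.
(d/p) = -1, so p is inert: (p) stays prime with e=1, f=2, g=1.
Therefore p is inert.

inert


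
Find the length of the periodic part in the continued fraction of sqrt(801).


Run the CF algorithm for sqrt(801).
a_0 = floor(sqrt(801)) = 28; set m_0=0, q_0=1.
Recurrence: m' = q*a - m,  q' = (d - m'^2)/q,  a' = floor((a_0 + m')/q').
  step 1: m=28, q=17, a=3
  step 2: m=23, q=16, a=3
  step 3: m=25, q=11, a=4
  step 4: m=19, q=40, a=1
  step 5: m=21, q=9, a=5
  step 6: m=24, q=25, a=2
  step 7: m=26, q=5, a=10
  step 8: m=24, q=45, a=1
  step 9: m=21, q=8, a=6
  step 10: m=27, q=9, a=6
  step 11: m=27, q=8, a=6
  step 12: m=21, q=45, a=1
  step 13: m=24, q=5, a=10
  step 14: m=26, q=25, a=2
  step 15: m=24, q=9, a=5
  step 16: m=21, q=40, a=1
  step 17: m=19, q=11, a=4
  step 18: m=25, q=16, a=3
  step 19: m=23, q=17, a=3
  step 20: m=28, q=1, a=56
a_20 = 2*a_0 = 56, so the period closes here.
sqrt(801) = [28; 3, 3, 4, 1, 5, 2, 10, 1, 6, 6, 6, 1, 10, 2, 5, 1, 4, 3, 3, 56]
Period length = 20

20


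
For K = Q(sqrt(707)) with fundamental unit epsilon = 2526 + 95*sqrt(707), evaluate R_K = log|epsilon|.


epsilon = 2526 + 95*sqrt(707)
= 5051.9998
R = ln(5051.9998)
= 8.5275

8.5275


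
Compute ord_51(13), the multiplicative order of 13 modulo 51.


We want ord_51(13), the smallest k >= 1 with 13^k = 1 mod 51.
n = 51 = 3 * 17, phi(51) = 32; the order divides phi(n).
Divisors of 32: 1, 2, 4, 8, 16, 32
Repeated squaring mod 51: 13^1 = 13, 13^2 = 16, 13^4 = 1, 13^8 = 1, 13^16 = 1, 13^32 = 1
Test divisors in increasing order:
  k=1: 13^1 = 13 mod 51
  k=2: 13^2 = 16 mod 51
  k=4: 13^4 = 1 mod 51  <- first divisor giving 1
Order = 4

4


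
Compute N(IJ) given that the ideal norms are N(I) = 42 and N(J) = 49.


N(IJ) = N(I) * N(J)
= 42 * 49
= 2058

2058


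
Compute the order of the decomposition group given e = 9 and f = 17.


|D_P| = e * f
= 9 * 17
= 153

153


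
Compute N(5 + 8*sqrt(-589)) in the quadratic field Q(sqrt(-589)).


N(a + b*sqrt(d)) = a^2 - d*b^2
= (5)^2 - (-589)*(8)^2
= 25 + 37696
= 37721

37721


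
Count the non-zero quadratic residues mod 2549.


For prime p, the number of non-zero quadratic residues is (p-1)/2.
= (2549-1)/2
= 1274

1274


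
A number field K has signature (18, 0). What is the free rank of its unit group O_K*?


By Dirichlet's unit theorem:
rank = r1 + r2 - 1
= 18 + 0 - 1
= 17

17


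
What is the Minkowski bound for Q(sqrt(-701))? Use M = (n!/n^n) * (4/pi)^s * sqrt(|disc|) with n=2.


d = -701, d mod 4 = 3, so disc(K) = 4d = -2804; |disc(K)| = 2804
Imaginary quadratic field, so n = 2, s = r2 = 1, r1 = 0
M = (n!/n^n) * (4/pi)^s * sqrt(|disc(K)|) = (2!/2^2) * (4/pi)^1 * sqrt(2804)
= 0.5 * 1.273240 * 52.952809
= 33.7108

33.7108


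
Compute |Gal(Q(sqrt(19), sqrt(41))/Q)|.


The 2 square roots of distinct primes are multiplicatively independent over Q,
so [K:Q] = 2^2 and Gal(K/Q) is isomorphic to (Z/2Z)^2.
|Gal| = 2^2 = 4

4


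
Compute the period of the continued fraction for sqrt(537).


Run the CF algorithm for sqrt(537).
a_0 = floor(sqrt(537)) = 23; set m_0=0, q_0=1.
Recurrence: m' = q*a - m,  q' = (d - m'^2)/q,  a' = floor((a_0 + m')/q').
  step 1: m=23, q=8, a=5
  step 2: m=17, q=31, a=1
  step 3: m=14, q=11, a=3
  step 4: m=19, q=16, a=2
  step 5: m=13, q=23, a=1
  step 6: m=10, q=19, a=1
  step 7: m=9, q=24, a=1
  step 8: m=15, q=13, a=2
  step 9: m=11, q=32, a=1
  step 10: m=21, q=3, a=14
  step 11: m=21, q=32, a=1
  step 12: m=11, q=13, a=2
  step 13: m=15, q=24, a=1
  step 14: m=9, q=19, a=1
  step 15: m=10, q=23, a=1
  step 16: m=13, q=16, a=2
  step 17: m=19, q=11, a=3
  step 18: m=14, q=31, a=1
  step 19: m=17, q=8, a=5
  step 20: m=23, q=1, a=46
a_20 = 2*a_0 = 46, so the period closes here.
sqrt(537) = [23; 5, 1, 3, 2, 1, 1, 1, 2, 1, 14, 1, 2, 1, 1, 1, 2, 3, 1, 5, 46]
Period length = 20

20


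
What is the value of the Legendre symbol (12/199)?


p = 199 is prime, so compute (12/199) with the reciprocity algorithm (Jacobi-symbol steps: pull out 2s via (2/n), flip via reciprocity, reduce):
  pull out 2: (2/199) = +1  (since 199 mod 8 = 7)
  pull out 2: (2/199) = +1  (since 199 mod 8 = 7)
  reciprocity: (3/199) -> -(199/3)
  reduce: (1/3)
  (1/3) = 1
Product of signs = -1
(12/199) = -1

-1


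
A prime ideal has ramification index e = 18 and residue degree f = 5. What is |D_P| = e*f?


|D_P| = e * f
= 18 * 5
= 90

90


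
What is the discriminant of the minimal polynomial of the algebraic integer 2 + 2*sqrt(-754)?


The element 2 + 2*sqrt(-754) has minimal polynomial:
x^2 - 4*x + 3020
Discriminant = (-4)^2 - 4*(3020)
= 16 - 12080
= -12064

-12064


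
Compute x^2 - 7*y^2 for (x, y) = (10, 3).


x^2 - d*y^2
= 10^2 - 7*3^2
= 100 - 63
= 37

37


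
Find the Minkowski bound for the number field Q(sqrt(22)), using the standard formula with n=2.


d = 22, d mod 4 = 2, so disc(K) = 4d = 88; |disc(K)| = 88
Real quadratic field, so n = 2, s = r2 = 0, r1 = 2
M = (n!/n^n) * (4/pi)^s * sqrt(|disc(K)|) = (2!/2^2) * (4/pi)^0 * sqrt(88)
= 0.5 * 1.000000 * 9.380832
= 4.6904

4.6904


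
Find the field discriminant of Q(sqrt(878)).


For K = Q(sqrt(d)) with d squarefree: disc(K) = d if d = 1 mod 4, and disc(K) = 4d if d = 2 or 3 mod 4.
Here d = 878, and d mod 4 = 2.
d = 2 mod 4, not 1 (O_K = Z[sqrt(d)]), so disc(K) = 4d = 4 * (878) = 3512

3512


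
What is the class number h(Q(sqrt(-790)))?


K = Q(sqrt(-790)). d mod 4 = 2, so D = disc(K) = 4d = -3160
h(K) equals the number of primitive reduced positive-definite forms (a, b, c) = a*x^2 + b*x*y + c*y^2 with b^2 - 4ac = D,
where reduced means |b| <= a <= c, with b >= 0 whenever |b| = a or a = c, and primitive means gcd(a, b, c) = 1.
Reduced forces 3a^2 <= |D| = 3160, so 1 <= a <= 32; b must have the parity of D, and c = (b^2 - D)/(4a) must be an integer >= a.
Enumerate a = 1..32, b in [-a, a]:
  a=1: (1, 0, 790)  [1]
  a=2: (2, 0, 395)  [1]
  a=3..4: none
  a=5: (5, 0, 158)  [1]
  a=6: none
  a=7: (7, -2, 113), (7, 2, 113)  [2]
  a=8..9: none
  a=10: (10, 0, 79)  [1]
  a=11..12: none
  a=13: (13, -8, 62), (13, 8, 62)  [2]
  a=14: (14, -12, 59), (14, 12, 59)  [2]
  a=15..16: none
  a=17: (17, -6, 47), (17, 6, 47)  [2]
  a=18..25: none
  a=26: (26, -8, 31), (26, 8, 31)  [2]
  a=27..28: none
  a=29: (29, -28, 34), (29, 28, 34)  [2]
  a=30..32: none
Total reduced forms: 1 + 1 + 1 + 2 + 1 + 2 + 2 + 2 + 2 + 2 = 16
h = 16

16


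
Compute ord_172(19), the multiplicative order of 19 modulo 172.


We want ord_172(19), the smallest k >= 1 with 19^k = 1 mod 172.
n = 172 = 2^2 * 43, phi(172) = 84; the order divides phi(n).
Divisors of 84: 1, 2, 3, 4, 6, 7, 12, 14, 21, 28, 42, 84
Repeated squaring mod 172: 19^1 = 19, 19^2 = 17, 19^4 = 117, 19^8 = 101, 19^16 = 53, 19^32 = 57, 19^64 = 153
Test divisors in increasing order:
  k=1: 19^1 = 19 mod 172
  k=2: 19^2 = 17 mod 172
  k=3: 19^3 = 17 * 19 = 151 mod 172
  k=4: 19^4 = 117 mod 172
  k=6: 19^6 = 117 * 17 = 97 mod 172
  k=7: 19^7 = 117 * 17 * 19 = 123 mod 172
  k=12: 19^12 = 101 * 117 = 121 mod 172
  k=14: 19^14 = 101 * 117 * 17 = 165 mod 172
  k=21: 19^21 = 53 * 117 * 19 = 171 mod 172
  k=28: 19^28 = 53 * 101 * 117 = 49 mod 172
  k=42: 19^42 = 57 * 101 * 17 = 1 mod 172  <- first divisor giving 1
Order = 42

42


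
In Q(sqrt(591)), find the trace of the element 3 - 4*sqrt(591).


Tr(a + b*sqrt(d)) = (a + b*sqrt(d)) + (a - b*sqrt(d)) = 2a
= 2 * (3)
= 6

6


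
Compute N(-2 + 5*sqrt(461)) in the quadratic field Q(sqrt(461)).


N(a + b*sqrt(d)) = a^2 - d*b^2
= (-2)^2 - (461)*(5)^2
= 4 - 11525
= -11521

-11521


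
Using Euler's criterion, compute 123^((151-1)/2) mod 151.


p = 151 is prime and the exponent is (p-1)/2 = 75, so by Euler's criterion 123^75 = (123/151) = +1 or -1 mod 151.
Compute by square-and-multiply:
  75 = 64 + 8 + 2 + 1 (binary 1001011)
  Repeated squaring mod 151: 123^1 = 123, 123^2 = 29, 123^4 = 86, 123^8 = 148, 123^16 = 9, 123^32 = 81, 123^64 = 68
  123^75 = 123^64 * 123^8 * 123^2 * 123^1 = 68 * 148 * 29 * 123 mod 151
    68 * 148 = 10064 = 98 mod 151
    98 * 29 = 2842 = 124 mod 151
    124 * 123 = 15252 = 1 mod 151
  123^75 = 1 mod 151
Result 1: 123 is a quadratic residue mod 151.
123^75 mod 151 = 1

1


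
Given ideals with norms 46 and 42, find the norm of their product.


N(IJ) = N(I) * N(J)
= 46 * 42
= 1932

1932


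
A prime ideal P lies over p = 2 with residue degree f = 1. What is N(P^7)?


N(P^a) = p^(a*f)
= 2^(7*1)
= 2^7
= 128

128


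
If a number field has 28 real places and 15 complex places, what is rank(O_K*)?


By Dirichlet's unit theorem:
rank = r1 + r2 - 1
= 28 + 15 - 1
= 42

42


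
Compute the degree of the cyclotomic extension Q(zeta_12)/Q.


The degree equals Euler's totient phi(12).
12 = 2^2 * 3
phi(12) = 4

4


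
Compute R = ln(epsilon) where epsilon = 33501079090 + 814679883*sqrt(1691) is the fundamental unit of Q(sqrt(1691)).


epsilon = 33501079090 + 814679883*sqrt(1691)
= 6.7002e+10
R = ln(6.7002e+10)
= 24.9280

24.9280


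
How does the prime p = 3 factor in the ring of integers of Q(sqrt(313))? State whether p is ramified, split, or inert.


K = Q(sqrt(313)). Since d mod 4 = 1, disc(K) = 313.
Check p | disc: 313 mod 3 = 1.
p does not divide disc. Compute Legendre symbol (d/p):
1^((3-1)/2) mod 3 = 1
(d/p) = 1, so p splits: (p) = P*P' with e=1, f=1, g=2.
Therefore p is split.

split


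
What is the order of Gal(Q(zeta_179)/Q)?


|Gal(Q(zeta_179)/Q)| = phi(179)
= 178

178


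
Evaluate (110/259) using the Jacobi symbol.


Compute (110/259) via quadratic reciprocity:
  pull out 2: (2/259) = -1  (since 259 mod 8 = 3)
  reciprocity: (55/259) -> -(259/55)
  reduce: (39/55)
  reciprocity: (39/55) -> -(55/39)
  reduce: (16/39)
  pull out 2: (2/39) = +1  (since 39 mod 8 = 7)
  pull out 2: (2/39) = +1  (since 39 mod 8 = 7)
  pull out 2: (2/39) = +1  (since 39 mod 8 = 7)
  pull out 2: (2/39) = +1  (since 39 mod 8 = 7)
  (1/39) = 1
Product of signs = -1

-1


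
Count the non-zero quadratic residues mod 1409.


For prime p, the number of non-zero quadratic residues is (p-1)/2.
= (1409-1)/2
= 704

704


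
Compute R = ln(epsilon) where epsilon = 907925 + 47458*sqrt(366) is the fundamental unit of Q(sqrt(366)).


epsilon = 907925 + 47458*sqrt(366)
= 1.8158e+06
R = ln(1.8158e+06)
= 14.4121

14.4121


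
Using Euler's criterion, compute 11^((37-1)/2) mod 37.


p = 37 is prime and the exponent is (p-1)/2 = 18, so by Euler's criterion 11^18 = (11/37) = +1 or -1 mod 37.
Compute by square-and-multiply:
  18 = 16 + 2 (binary 10010)
  Repeated squaring mod 37: 11^1 = 11, 11^2 = 10, 11^4 = 26, 11^8 = 10, 11^16 = 26
  11^18 = 11^16 * 11^2 = 26 * 10 mod 37
    26 * 10 = 260 = 1 mod 37
  11^18 = 1 mod 37
Result 1: 11 is a quadratic residue mod 37.
11^18 mod 37 = 1

1


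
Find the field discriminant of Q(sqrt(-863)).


For K = Q(sqrt(d)) with d squarefree: disc(K) = d if d = 1 mod 4, and disc(K) = 4d if d = 2 or 3 mod 4.
Here d = -863, and d mod 4 = 1.
d = 1 mod 4 (O_K = Z[(1+sqrt(d))/2]), so disc(K) = d = -863

-863


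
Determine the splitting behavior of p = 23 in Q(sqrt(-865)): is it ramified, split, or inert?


K = Q(sqrt(-865)). Since d mod 4 = 3, disc(K) = -3460.
Check p | disc: -3460 mod 23 = 13.
p does not divide disc. Compute Legendre symbol (d/p):
9^((23-1)/2) mod 23 = 1
(d/p) = 1, so p splits: (p) = P*P' with e=1, f=1, g=2.
Therefore p is split.

split


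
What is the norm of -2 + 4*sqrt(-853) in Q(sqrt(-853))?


N(a + b*sqrt(d)) = a^2 - d*b^2
= (-2)^2 - (-853)*(4)^2
= 4 + 13648
= 13652

13652


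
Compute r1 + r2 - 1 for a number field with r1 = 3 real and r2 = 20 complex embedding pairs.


By Dirichlet's unit theorem:
rank = r1 + r2 - 1
= 3 + 20 - 1
= 22

22


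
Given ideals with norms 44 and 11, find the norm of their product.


N(IJ) = N(I) * N(J)
= 44 * 11
= 484

484


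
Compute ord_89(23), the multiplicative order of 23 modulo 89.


We want ord_89(23), the smallest k >= 1 with 23^k = 1 mod 89.
n = 89 = 89, phi(89) = 88; the order divides phi(n).
Divisors of 88: 1, 2, 4, 8, 11, 22, 44, 88
Repeated squaring mod 89: 23^1 = 23, 23^2 = 84, 23^4 = 25, 23^8 = 2, 23^16 = 4, 23^32 = 16, 23^64 = 78
Test divisors in increasing order:
  k=1: 23^1 = 23 mod 89
  k=2: 23^2 = 84 mod 89
  k=4: 23^4 = 25 mod 89
  k=8: 23^8 = 2 mod 89
  k=11: 23^11 = 2 * 84 * 23 = 37 mod 89
  k=22: 23^22 = 4 * 25 * 84 = 34 mod 89
  k=44: 23^44 = 16 * 2 * 25 = 88 mod 89
  k=88: 23^88 = 78 * 4 * 2 = 1 mod 89  <- first divisor giving 1
Order = 88

88


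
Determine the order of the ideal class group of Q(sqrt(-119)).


K = Q(sqrt(-119)). d mod 4 = 1, so D = disc(K) = d = -119
h(K) equals the number of primitive reduced positive-definite forms (a, b, c) = a*x^2 + b*x*y + c*y^2 with b^2 - 4ac = D,
where reduced means |b| <= a <= c, with b >= 0 whenever |b| = a or a = c, and primitive means gcd(a, b, c) = 1.
Reduced forces 3a^2 <= |D| = 119, so 1 <= a <= 6; b must have the parity of D, and c = (b^2 - D)/(4a) must be an integer >= a.
Enumerate a = 1..6, b in [-a, a]:
  a=1: (1, 1, 30)  [1]
  a=2: (2, -1, 15), (2, 1, 15)  [2]
  a=3: (3, -1, 10), (3, 1, 10)  [2]
  a=4: (4, -3, 8), (4, 3, 8)  [2]
  a=5: (5, -1, 6), (5, 1, 6)  [2]
  a=6: (6, 5, 6)  [1]
Total reduced forms: 1 + 2 + 2 + 2 + 2 + 1 = 10
h = 10

10


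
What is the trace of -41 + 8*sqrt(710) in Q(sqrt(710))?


Tr(a + b*sqrt(d)) = (a + b*sqrt(d)) + (a - b*sqrt(d)) = 2a
= 2 * (-41)
= -82

-82


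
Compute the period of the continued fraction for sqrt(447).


Run the CF algorithm for sqrt(447).
a_0 = floor(sqrt(447)) = 21; set m_0=0, q_0=1.
Recurrence: m' = q*a - m,  q' = (d - m'^2)/q,  a' = floor((a_0 + m')/q').
  step 1: m=21, q=6, a=7
  step 2: m=21, q=1, a=42
a_2 = 2*a_0 = 42, so the period closes here.
sqrt(447) = [21; 7, 42]
Period length = 2

2


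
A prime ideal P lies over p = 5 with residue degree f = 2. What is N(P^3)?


N(P^a) = p^(a*f)
= 5^(3*2)
= 5^6
= 15625

15625


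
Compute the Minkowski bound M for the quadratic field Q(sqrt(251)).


d = 251, d mod 4 = 3, so disc(K) = 4d = 1004; |disc(K)| = 1004
Real quadratic field, so n = 2, s = r2 = 0, r1 = 2
M = (n!/n^n) * (4/pi)^s * sqrt(|disc(K)|) = (2!/2^2) * (4/pi)^0 * sqrt(1004)
= 0.5 * 1.000000 * 31.685959
= 15.8430

15.8430


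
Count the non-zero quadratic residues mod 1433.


For prime p, the number of non-zero quadratic residues is (p-1)/2.
= (1433-1)/2
= 716

716


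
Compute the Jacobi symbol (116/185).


Compute (116/185) via quadratic reciprocity:
  pull out 2: (2/185) = +1  (since 185 mod 8 = 1)
  pull out 2: (2/185) = +1  (since 185 mod 8 = 1)
  reciprocity: (29/185) -> +(185/29)
  reduce: (11/29)
  reciprocity: (11/29) -> +(29/11)
  reduce: (7/11)
  reciprocity: (7/11) -> -(11/7)
  reduce: (4/7)
  pull out 2: (2/7) = +1  (since 7 mod 8 = 7)
  pull out 2: (2/7) = +1  (since 7 mod 8 = 7)
  (1/7) = 1
Product of signs = -1

-1


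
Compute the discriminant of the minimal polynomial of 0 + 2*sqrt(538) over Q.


The element 0 + 2*sqrt(538) has minimal polynomial:
x^2 + 0*x - 2152
Discriminant = (0)^2 - 4*(-2152)
= 0 + 8608
= 8608

8608


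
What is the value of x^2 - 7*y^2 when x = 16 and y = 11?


x^2 - d*y^2
= 16^2 - 7*11^2
= 256 - 847
= -591

-591


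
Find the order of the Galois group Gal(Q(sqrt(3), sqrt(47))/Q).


The 2 square roots of distinct primes are multiplicatively independent over Q,
so [K:Q] = 2^2 and Gal(K/Q) is isomorphic to (Z/2Z)^2.
|Gal| = 2^2 = 4

4


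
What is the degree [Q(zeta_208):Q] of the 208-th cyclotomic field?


The degree equals Euler's totient phi(208).
208 = 2^4 * 13
phi(208) = 96

96


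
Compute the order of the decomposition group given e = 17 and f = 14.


|D_P| = e * f
= 17 * 14
= 238

238


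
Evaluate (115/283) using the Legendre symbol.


p = 283 is prime, so compute (115/283) with the reciprocity algorithm (Jacobi-symbol steps: pull out 2s via (2/n), flip via reciprocity, reduce):
  reciprocity: (115/283) -> -(283/115)
  reduce: (53/115)
  reciprocity: (53/115) -> +(115/53)
  reduce: (9/53)
  reciprocity: (9/53) -> +(53/9)
  reduce: (8/9)
  pull out 2: (2/9) = +1  (since 9 mod 8 = 1)
  pull out 2: (2/9) = +1  (since 9 mod 8 = 1)
  pull out 2: (2/9) = +1  (since 9 mod 8 = 1)
  (1/9) = 1
Product of signs = -1
(115/283) = -1

-1


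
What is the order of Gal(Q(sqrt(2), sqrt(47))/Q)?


The 2 square roots of distinct primes are multiplicatively independent over Q,
so [K:Q] = 2^2 and Gal(K/Q) is isomorphic to (Z/2Z)^2.
|Gal| = 2^2 = 4

4


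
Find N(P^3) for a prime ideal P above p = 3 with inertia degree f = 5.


N(P^a) = p^(a*f)
= 3^(3*5)
= 3^15
= 14348907

14348907


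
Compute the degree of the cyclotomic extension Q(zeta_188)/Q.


The degree equals Euler's totient phi(188).
188 = 2^2 * 47
phi(188) = 92

92


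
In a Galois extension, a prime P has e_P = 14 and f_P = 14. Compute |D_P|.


|D_P| = e * f
= 14 * 14
= 196

196


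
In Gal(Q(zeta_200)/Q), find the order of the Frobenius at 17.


The Frobenius at p in Gal(Q(zeta_n)/Q) = (Z/nZ)* is the class of p, so its order is ord_200(17), the smallest k >= 1 with 17^k = 1 mod 200.
n = 200 = 2^3 * 5^2, phi(200) = 80; the order divides phi(n).
Divisors of 80: 1, 2, 4, 5, 8, 10, 16, 20, 40, 80
Repeated squaring mod 200: 17^1 = 17, 17^2 = 89, 17^4 = 121, 17^8 = 41, 17^16 = 81, 17^32 = 161, 17^64 = 121
Test divisors in increasing order:
  k=1: 17^1 = 17 mod 200
  k=2: 17^2 = 89 mod 200
  k=4: 17^4 = 121 mod 200
  k=5: 17^5 = 121 * 17 = 57 mod 200
  k=8: 17^8 = 41 mod 200
  k=10: 17^10 = 41 * 89 = 49 mod 200
  k=16: 17^16 = 81 mod 200
  k=20: 17^20 = 81 * 121 = 1 mod 200  <- first divisor giving 1
Order = 20

20


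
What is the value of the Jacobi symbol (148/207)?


Compute (148/207) via quadratic reciprocity:
  pull out 2: (2/207) = +1  (since 207 mod 8 = 7)
  pull out 2: (2/207) = +1  (since 207 mod 8 = 7)
  reciprocity: (37/207) -> +(207/37)
  reduce: (22/37)
  pull out 2: (2/37) = -1  (since 37 mod 8 = 5)
  reciprocity: (11/37) -> +(37/11)
  reduce: (4/11)
  pull out 2: (2/11) = -1  (since 11 mod 8 = 3)
  pull out 2: (2/11) = -1  (since 11 mod 8 = 3)
  (1/11) = 1
Product of signs = -1

-1


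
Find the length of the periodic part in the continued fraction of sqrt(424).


Run the CF algorithm for sqrt(424).
a_0 = floor(sqrt(424)) = 20; set m_0=0, q_0=1.
Recurrence: m' = q*a - m,  q' = (d - m'^2)/q,  a' = floor((a_0 + m')/q').
  step 1: m=20, q=24, a=1
  step 2: m=4, q=17, a=1
  step 3: m=13, q=15, a=2
  step 4: m=17, q=9, a=4
  step 5: m=19, q=7, a=5
  step 6: m=16, q=24, a=1
  step 7: m=8, q=15, a=1
  step 8: m=7, q=25, a=1
  step 9: m=18, q=4, a=9
  step 10: m=18, q=25, a=1
  step 11: m=7, q=15, a=1
  step 12: m=8, q=24, a=1
  step 13: m=16, q=7, a=5
  step 14: m=19, q=9, a=4
  step 15: m=17, q=15, a=2
  step 16: m=13, q=17, a=1
  step 17: m=4, q=24, a=1
  step 18: m=20, q=1, a=40
a_18 = 2*a_0 = 40, so the period closes here.
sqrt(424) = [20; 1, 1, 2, 4, 5, 1, 1, 1, 9, 1, 1, 1, 5, 4, 2, 1, 1, 40]
Period length = 18

18


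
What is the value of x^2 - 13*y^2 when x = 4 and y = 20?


x^2 - d*y^2
= 4^2 - 13*20^2
= 16 - 5200
= -5184

-5184


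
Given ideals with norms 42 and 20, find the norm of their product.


N(IJ) = N(I) * N(J)
= 42 * 20
= 840

840


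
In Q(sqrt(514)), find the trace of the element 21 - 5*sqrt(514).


Tr(a + b*sqrt(d)) = (a + b*sqrt(d)) + (a - b*sqrt(d)) = 2a
= 2 * (21)
= 42

42


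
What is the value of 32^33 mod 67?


p = 67 is prime and the exponent is (p-1)/2 = 33, so by Euler's criterion 32^33 = (32/67) = +1 or -1 mod 67.
Compute by square-and-multiply:
  33 = 32 + 1 (binary 100001)
  Repeated squaring mod 67: 32^1 = 32, 32^2 = 19, 32^4 = 26, 32^8 = 6, 32^16 = 36, 32^32 = 23
  32^33 = 32^32 * 32^1 = 23 * 32 mod 67
    23 * 32 = 736 = 66 mod 67
  32^33 = 66 mod 67
Result 66 = p - 1 = -1 mod 67: 32 is a quadratic non-residue mod 67. As a residue in [0, p-1] the value is 66.
32^33 mod 67 = 66

66


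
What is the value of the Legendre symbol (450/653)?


p = 653 is prime, so compute (450/653) with the reciprocity algorithm (Jacobi-symbol steps: pull out 2s via (2/n), flip via reciprocity, reduce):
  pull out 2: (2/653) = -1  (since 653 mod 8 = 5)
  reciprocity: (225/653) -> +(653/225)
  reduce: (203/225)
  reciprocity: (203/225) -> +(225/203)
  reduce: (22/203)
  pull out 2: (2/203) = -1  (since 203 mod 8 = 3)
  reciprocity: (11/203) -> -(203/11)
  reduce: (5/11)
  reciprocity: (5/11) -> +(11/5)
  reduce: (1/5)
  (1/5) = 1
Product of signs = -1
(450/653) = -1

-1


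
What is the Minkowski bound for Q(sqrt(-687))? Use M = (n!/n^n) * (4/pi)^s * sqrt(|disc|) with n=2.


d = -687, d mod 4 = 1, so disc(K) = d = -687; |disc(K)| = 687
Imaginary quadratic field, so n = 2, s = r2 = 1, r1 = 0
M = (n!/n^n) * (4/pi)^s * sqrt(|disc(K)|) = (2!/2^2) * (4/pi)^1 * sqrt(687)
= 0.5 * 1.273240 * 26.210685
= 16.6862

16.6862


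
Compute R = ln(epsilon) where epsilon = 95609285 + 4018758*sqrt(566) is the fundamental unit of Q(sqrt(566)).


epsilon = 95609285 + 4018758*sqrt(566)
= 1.9122e+08
R = ln(1.9122e+08)
= 19.0689

19.0689


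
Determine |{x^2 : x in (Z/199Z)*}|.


For prime p, the number of non-zero quadratic residues is (p-1)/2.
= (199-1)/2
= 99

99


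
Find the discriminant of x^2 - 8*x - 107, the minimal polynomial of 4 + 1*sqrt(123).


The element 4 + 1*sqrt(123) has minimal polynomial:
x^2 - 8*x - 107
Discriminant = (-8)^2 - 4*(-107)
= 64 + 428
= 492

492


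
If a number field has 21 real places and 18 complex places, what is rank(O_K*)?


By Dirichlet's unit theorem:
rank = r1 + r2 - 1
= 21 + 18 - 1
= 38

38


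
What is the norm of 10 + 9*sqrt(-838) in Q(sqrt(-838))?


N(a + b*sqrt(d)) = a^2 - d*b^2
= (10)^2 - (-838)*(9)^2
= 100 + 67878
= 67978

67978


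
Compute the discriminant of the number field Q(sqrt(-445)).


For K = Q(sqrt(d)) with d squarefree: disc(K) = d if d = 1 mod 4, and disc(K) = 4d if d = 2 or 3 mod 4.
Here d = -445, and d mod 4 = 3.
d = 3 mod 4, not 1 (O_K = Z[sqrt(d)]), so disc(K) = 4d = 4 * (-445) = -1780

-1780


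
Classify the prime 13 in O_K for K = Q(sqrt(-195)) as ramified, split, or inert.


K = Q(sqrt(-195)). Since d mod 4 = 1, disc(K) = -195.
Check p | disc: -195 mod 13 = 0.
p divides disc, so p ramifies: (p) = P^2 with e=2, f=1, g=1.
Therefore p is ramified.

ramified


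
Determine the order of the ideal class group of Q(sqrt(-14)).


K = Q(sqrt(-14)). d mod 4 = 2, so D = disc(K) = 4d = -56
h(K) equals the number of primitive reduced positive-definite forms (a, b, c) = a*x^2 + b*x*y + c*y^2 with b^2 - 4ac = D,
where reduced means |b| <= a <= c, with b >= 0 whenever |b| = a or a = c, and primitive means gcd(a, b, c) = 1.
Reduced forces 3a^2 <= |D| = 56, so 1 <= a <= 4; b must have the parity of D, and c = (b^2 - D)/(4a) must be an integer >= a.
Enumerate a = 1..4, b in [-a, a]:
  a=1: (1, 0, 14)  [1]
  a=2: (2, 0, 7)  [1]
  a=3: (3, -2, 5), (3, 2, 5)  [2]
  a=4: none
Total reduced forms: 1 + 1 + 2 = 4
h = 4

4


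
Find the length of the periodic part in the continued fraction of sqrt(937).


Run the CF algorithm for sqrt(937).
a_0 = floor(sqrt(937)) = 30; set m_0=0, q_0=1.
Recurrence: m' = q*a - m,  q' = (d - m'^2)/q,  a' = floor((a_0 + m')/q').
  step 1: m=30, q=37, a=1
  step 2: m=7, q=24, a=1
  step 3: m=17, q=27, a=1
  step 4: m=10, q=31, a=1
  step 5: m=21, q=16, a=3
  step 6: m=27, q=13, a=4
  step 7: m=25, q=24, a=2
  step 8: m=23, q=17, a=3
  step 9: m=28, q=9, a=6
  step 10: m=26, q=29, a=1
  step 11: m=3, q=32, a=1
  step 12: m=29, q=3, a=19
  step 13: m=28, q=51, a=1
  step 14: m=23, q=8, a=6
  step 15: m=25, q=39, a=1
  step 16: m=14, q=19, a=2
  step 17: m=24, q=19, a=2
  step 18: m=14, q=39, a=1
  step 19: m=25, q=8, a=6
  step 20: m=23, q=51, a=1
  step 21: m=28, q=3, a=19
  step 22: m=29, q=32, a=1
  step 23: m=3, q=29, a=1
  step 24: m=26, q=9, a=6
  step 25: m=28, q=17, a=3
  step 26: m=23, q=24, a=2
  step 27: m=25, q=13, a=4
  step 28: m=27, q=16, a=3
  step 29: m=21, q=31, a=1
  step 30: m=10, q=27, a=1
  step 31: m=17, q=24, a=1
  step 32: m=7, q=37, a=1
  step 33: m=30, q=1, a=60
a_33 = 2*a_0 = 60, so the period closes here.
sqrt(937) = [30; 1, 1, 1, 1, 3, 4, 2, 3, 6, 1, 1, 19, 1, 6, 1, 2, 2, 1, 6, 1, 19, 1, 1, 6, 3, 2, 4, 3, 1, 1, 1, 1, 60]
Period length = 33

33


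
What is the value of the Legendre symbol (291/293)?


p = 293 is prime, so compute (291/293) with the reciprocity algorithm (Jacobi-symbol steps: pull out 2s via (2/n), flip via reciprocity, reduce):
  reciprocity: (291/293) -> +(293/291)
  reduce: (2/291)
  pull out 2: (2/291) = -1  (since 291 mod 8 = 3)
  (1/291) = 1
Product of signs = -1
(291/293) = -1

-1


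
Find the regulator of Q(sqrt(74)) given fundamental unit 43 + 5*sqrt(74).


epsilon = 43 + 5*sqrt(74)
= 86.0116
R = ln(86.0116)
= 4.4545

4.4545


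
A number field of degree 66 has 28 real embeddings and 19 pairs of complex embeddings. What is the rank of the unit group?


By Dirichlet's unit theorem:
rank = r1 + r2 - 1
= 28 + 19 - 1
= 46

46


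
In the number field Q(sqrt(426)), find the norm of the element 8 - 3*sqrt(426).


N(a + b*sqrt(d)) = a^2 - d*b^2
= (8)^2 - (426)*(-3)^2
= 64 - 3834
= -3770

-3770


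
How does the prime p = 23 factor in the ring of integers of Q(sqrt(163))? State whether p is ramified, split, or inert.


K = Q(sqrt(163)). Since d mod 4 = 3, disc(K) = 652.
Check p | disc: 652 mod 23 = 8.
p does not divide disc. Compute Legendre symbol (d/p):
2^((23-1)/2) mod 23 = 1
(d/p) = 1, so p splits: (p) = P*P' with e=1, f=1, g=2.
Therefore p is split.

split


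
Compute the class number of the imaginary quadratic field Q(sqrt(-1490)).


K = Q(sqrt(-1490)). d mod 4 = 2, so D = disc(K) = 4d = -5960
h(K) equals the number of primitive reduced positive-definite forms (a, b, c) = a*x^2 + b*x*y + c*y^2 with b^2 - 4ac = D,
where reduced means |b| <= a <= c, with b >= 0 whenever |b| = a or a = c, and primitive means gcd(a, b, c) = 1.
Reduced forces 3a^2 <= |D| = 5960, so 1 <= a <= 44; b must have the parity of D, and c = (b^2 - D)/(4a) must be an integer >= a.
Enumerate a = 1..44, b in [-a, a]:
  a=1: (1, 0, 1490)  [1]
  a=2: (2, 0, 745)  [1]
  a=3: (3, -2, 497), (3, 2, 497)  [2]
  a=4: none
  a=5: (5, 0, 298)  [1]
  a=6: (6, -4, 249), (6, 4, 249)  [2]
  a=7: (7, -2, 213), (7, 2, 213)  [2]
  a=8: none
  a=9: (9, -4, 166), (9, 4, 166)  [2]
  a=10: (10, 0, 149)  [1]
  a=11..13: none
  a=14: (14, -12, 109), (14, 12, 109)  [2]
  a=15: (15, -10, 101), (15, 10, 101)  [2]
  a=16..17: none
  a=18: (18, -4, 83), (18, 4, 83)  [2]
  a=19: (19, -14, 81), (19, 14, 81)  [2]
  a=20: none
  a=21: (21, -16, 74), (21, -2, 71), (21, 2, 71), (21, 16, 74)  [4]
  a=22..26: none
  a=27: (27, -14, 57), (27, 14, 57)  [2]
  a=28..29: none
  a=30: (30, -20, 53), (30, 20, 53)  [2]
  a=31..34: none
  a=35: (35, -30, 49), (35, 30, 49)  [2]
  a=36: none
  a=37: (37, -16, 42), (37, 16, 42)  [2]
  a=38: (38, -24, 43), (38, 24, 43)  [2]
  a=39..41: none
  a=42: (42, -40, 45), (42, 40, 45)  [2]
  a=43..44: none
Total reduced forms: 1 + 1 + 2 + 1 + 2 + 2 + 2 + 1 + 2 + 2 + 2 + 2 + 4 + 2 + 2 + 2 + 2 + 2 + 2 = 36
h = 36

36


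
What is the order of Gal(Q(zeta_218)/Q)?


|Gal(Q(zeta_218)/Q)| = phi(218)
= 108

108


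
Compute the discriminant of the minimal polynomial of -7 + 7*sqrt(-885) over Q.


The element -7 + 7*sqrt(-885) has minimal polynomial:
x^2 + 14*x + 43414
Discriminant = (14)^2 - 4*(43414)
= 196 - 173656
= -173460

-173460


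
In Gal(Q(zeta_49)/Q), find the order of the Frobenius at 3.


The Frobenius at p in Gal(Q(zeta_n)/Q) = (Z/nZ)* is the class of p, so its order is ord_49(3), the smallest k >= 1 with 3^k = 1 mod 49.
n = 49 = 7^2, phi(49) = 42; the order divides phi(n).
Divisors of 42: 1, 2, 3, 6, 7, 14, 21, 42
Repeated squaring mod 49: 3^1 = 3, 3^2 = 9, 3^4 = 32, 3^8 = 44, 3^16 = 25, 3^32 = 37
Test divisors in increasing order:
  k=1: 3^1 = 3 mod 49
  k=2: 3^2 = 9 mod 49
  k=3: 3^3 = 9 * 3 = 27 mod 49
  k=6: 3^6 = 32 * 9 = 43 mod 49
  k=7: 3^7 = 32 * 9 * 3 = 31 mod 49
  k=14: 3^14 = 44 * 32 * 9 = 30 mod 49
  k=21: 3^21 = 25 * 32 * 3 = 48 mod 49
  k=42: 3^42 = 37 * 44 * 9 = 1 mod 49  <- first divisor giving 1
Order = 42

42


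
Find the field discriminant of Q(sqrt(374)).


For K = Q(sqrt(d)) with d squarefree: disc(K) = d if d = 1 mod 4, and disc(K) = 4d if d = 2 or 3 mod 4.
Here d = 374, and d mod 4 = 2.
d = 2 mod 4, not 1 (O_K = Z[sqrt(d)]), so disc(K) = 4d = 4 * (374) = 1496

1496


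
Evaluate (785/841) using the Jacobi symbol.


Compute (785/841) via quadratic reciprocity:
  reciprocity: (785/841) -> +(841/785)
  reduce: (56/785)
  pull out 2: (2/785) = +1  (since 785 mod 8 = 1)
  pull out 2: (2/785) = +1  (since 785 mod 8 = 1)
  pull out 2: (2/785) = +1  (since 785 mod 8 = 1)
  reciprocity: (7/785) -> +(785/7)
  reduce: (1/7)
  (1/7) = 1
Product of signs = 1

1


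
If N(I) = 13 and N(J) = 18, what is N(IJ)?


N(IJ) = N(I) * N(J)
= 13 * 18
= 234

234


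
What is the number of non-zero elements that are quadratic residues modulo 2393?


For prime p, the number of non-zero quadratic residues is (p-1)/2.
= (2393-1)/2
= 1196

1196


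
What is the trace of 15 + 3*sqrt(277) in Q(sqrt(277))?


Tr(a + b*sqrt(d)) = (a + b*sqrt(d)) + (a - b*sqrt(d)) = 2a
= 2 * (15)
= 30

30


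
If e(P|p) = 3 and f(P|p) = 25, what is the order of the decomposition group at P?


|D_P| = e * f
= 3 * 25
= 75

75


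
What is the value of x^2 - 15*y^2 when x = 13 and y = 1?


x^2 - d*y^2
= 13^2 - 15*1^2
= 169 - 15
= 154

154


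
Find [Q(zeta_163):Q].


The degree equals Euler's totient phi(163).
163 = 163
phi(163) = 162

162


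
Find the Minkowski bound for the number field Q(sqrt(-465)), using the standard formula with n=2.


d = -465, d mod 4 = 3, so disc(K) = 4d = -1860; |disc(K)| = 1860
Imaginary quadratic field, so n = 2, s = r2 = 1, r1 = 0
M = (n!/n^n) * (4/pi)^s * sqrt(|disc(K)|) = (2!/2^2) * (4/pi)^1 * sqrt(1860)
= 0.5 * 1.273240 * 43.127717
= 27.4560

27.4560


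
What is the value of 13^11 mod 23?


p = 23 is prime and the exponent is (p-1)/2 = 11, so by Euler's criterion 13^11 = (13/23) = +1 or -1 mod 23.
Compute by square-and-multiply:
  11 = 8 + 2 + 1 (binary 1011)
  Repeated squaring mod 23: 13^1 = 13, 13^2 = 8, 13^4 = 18, 13^8 = 2
  13^11 = 13^8 * 13^2 * 13^1 = 2 * 8 * 13 mod 23
    2 * 8 = 16 = 16 mod 23
    16 * 13 = 208 = 1 mod 23
  13^11 = 1 mod 23
Result 1: 13 is a quadratic residue mod 23.
13^11 mod 23 = 1

1


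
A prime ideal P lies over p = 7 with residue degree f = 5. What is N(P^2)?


N(P^a) = p^(a*f)
= 7^(2*5)
= 7^10
= 282475249

282475249
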